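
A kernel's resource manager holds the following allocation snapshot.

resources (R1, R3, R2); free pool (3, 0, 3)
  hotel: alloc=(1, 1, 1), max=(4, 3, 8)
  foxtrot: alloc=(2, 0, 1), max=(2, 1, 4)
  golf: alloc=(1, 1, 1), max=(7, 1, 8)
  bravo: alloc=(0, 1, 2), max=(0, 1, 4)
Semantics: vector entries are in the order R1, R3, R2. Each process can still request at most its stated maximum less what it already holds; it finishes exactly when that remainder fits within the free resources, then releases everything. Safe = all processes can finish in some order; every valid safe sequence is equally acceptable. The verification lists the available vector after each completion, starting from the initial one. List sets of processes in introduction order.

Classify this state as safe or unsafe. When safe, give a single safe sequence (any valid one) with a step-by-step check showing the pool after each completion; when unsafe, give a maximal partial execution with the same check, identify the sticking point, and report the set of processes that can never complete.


UNSAFE — no complete ordering exists.
Key observation: R2 is the bottleneck — with bravo, foxtrot done the pool holds (5, 1, 6), short of every remaining need.
Going as far as possible: bravo, foxtrot; after that, nothing fits. Check, step by step:
  pool = (3, 0, 3)
  bravo needs (0, 0, 2) <= (3, 0, 3) -> finishes; pool += (0, 1, 2) = (3, 1, 5)
  foxtrot needs (0, 1, 3) <= (3, 1, 5) -> finishes; pool += (2, 0, 1) = (5, 1, 6)
  hotel cannot run: need (3, 2, 7) vs free (5, 1, 6) (insufficient R3 and R2)
  golf cannot run: need (6, 0, 7) vs free (5, 1, 6) (insufficient R1 and R2)
Processes that can never finish: hotel and golf.


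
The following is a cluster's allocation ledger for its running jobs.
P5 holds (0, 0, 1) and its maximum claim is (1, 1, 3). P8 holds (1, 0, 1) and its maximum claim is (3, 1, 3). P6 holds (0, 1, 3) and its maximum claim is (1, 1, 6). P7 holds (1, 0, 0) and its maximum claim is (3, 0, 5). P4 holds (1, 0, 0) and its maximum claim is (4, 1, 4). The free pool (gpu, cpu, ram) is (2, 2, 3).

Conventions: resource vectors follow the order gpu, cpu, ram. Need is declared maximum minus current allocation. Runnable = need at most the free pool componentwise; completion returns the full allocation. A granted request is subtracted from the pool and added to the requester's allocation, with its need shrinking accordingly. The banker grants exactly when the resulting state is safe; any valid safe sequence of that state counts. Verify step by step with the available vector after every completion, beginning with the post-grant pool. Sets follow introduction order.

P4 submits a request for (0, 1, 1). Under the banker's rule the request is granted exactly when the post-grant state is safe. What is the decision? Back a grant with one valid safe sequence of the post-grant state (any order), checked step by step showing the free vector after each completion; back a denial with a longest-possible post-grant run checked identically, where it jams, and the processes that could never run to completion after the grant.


GRANT. The post-grant state is safe; one safe sequence: P5, P6, P8, P4, P7.
Key observation: with (2, 1, 2) left after the transfer, P5 can run at once — the state stays safe.
Step-by-step check of the post-grant state:
  pool = (2, 1, 2)
  P5: need (1, 1, 2) fits (2, 1, 2); releases (0, 0, 1), pool now (2, 1, 3)
  P6: need (1, 0, 3) fits (2, 1, 3); releases (0, 1, 3), pool now (2, 2, 6)
  P8: need (2, 1, 2) fits (2, 2, 6); releases (1, 0, 1), pool now (3, 2, 7)
  P4: need (3, 0, 3) fits (3, 2, 7); releases (1, 1, 1), pool now (4, 3, 8)
  P7: need (2, 0, 5) fits (4, 3, 8); releases (1, 0, 0), pool now (5, 3, 8)


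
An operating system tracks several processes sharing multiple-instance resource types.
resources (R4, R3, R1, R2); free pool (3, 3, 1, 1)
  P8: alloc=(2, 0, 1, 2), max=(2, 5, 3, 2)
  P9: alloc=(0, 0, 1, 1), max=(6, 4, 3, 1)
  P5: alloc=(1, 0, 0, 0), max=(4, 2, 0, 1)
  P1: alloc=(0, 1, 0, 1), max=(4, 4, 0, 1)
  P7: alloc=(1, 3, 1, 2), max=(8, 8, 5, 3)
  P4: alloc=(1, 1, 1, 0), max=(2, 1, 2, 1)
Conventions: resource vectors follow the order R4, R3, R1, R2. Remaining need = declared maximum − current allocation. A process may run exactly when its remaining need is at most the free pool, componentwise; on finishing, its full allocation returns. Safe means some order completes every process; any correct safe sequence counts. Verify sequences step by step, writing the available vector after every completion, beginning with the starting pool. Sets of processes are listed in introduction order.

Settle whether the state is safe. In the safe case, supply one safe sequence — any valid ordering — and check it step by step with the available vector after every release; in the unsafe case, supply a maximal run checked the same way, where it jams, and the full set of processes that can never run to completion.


SAFE — a valid safe sequence is P5, P4, P1, P8, P9, P7.
Key observation: the order's first zero-slack moment is P5 ((3, 2, 0, 1) needed, (3, 3, 1, 1) free — a requested resource with nothing to spare).
Verifying each step:
  pool = (3, 3, 1, 1)
  P5: need (3, 2, 0, 1) fits (3, 3, 1, 1); releases (1, 0, 0, 0), pool now (4, 3, 1, 1)
  P4: need (1, 0, 1, 1) fits (4, 3, 1, 1); releases (1, 1, 1, 0), pool now (5, 4, 2, 1)
  P1: need (4, 3, 0, 0) fits (5, 4, 2, 1); releases (0, 1, 0, 1), pool now (5, 5, 2, 2)
  P8: need (0, 5, 2, 0) fits (5, 5, 2, 2); releases (2, 0, 1, 2), pool now (7, 5, 3, 4)
  P9: need (6, 4, 2, 0) fits (7, 5, 3, 4); releases (0, 0, 1, 1), pool now (7, 5, 4, 5)
  P7: need (7, 5, 4, 1) fits (7, 5, 4, 5); releases (1, 3, 1, 2), pool now (8, 8, 5, 7)


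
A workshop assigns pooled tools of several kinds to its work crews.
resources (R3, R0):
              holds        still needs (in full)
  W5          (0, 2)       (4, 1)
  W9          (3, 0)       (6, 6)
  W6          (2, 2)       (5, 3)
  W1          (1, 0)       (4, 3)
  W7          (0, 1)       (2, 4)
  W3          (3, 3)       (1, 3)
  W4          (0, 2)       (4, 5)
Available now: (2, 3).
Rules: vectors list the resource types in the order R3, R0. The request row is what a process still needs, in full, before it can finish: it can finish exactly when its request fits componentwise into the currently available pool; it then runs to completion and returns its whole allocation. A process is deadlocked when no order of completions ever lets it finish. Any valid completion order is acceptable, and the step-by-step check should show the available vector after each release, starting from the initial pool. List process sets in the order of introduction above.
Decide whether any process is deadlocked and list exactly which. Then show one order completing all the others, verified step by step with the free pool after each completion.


Nothing here is deadlocked.
Key observation: the pool covers W3 at once, and every later process fits after earlier releases.
One completion order for the rest: W3, W1, W7, W9, W4, W5, W6. Check, step by step:
  pool = (2, 3)
  W3: need (1, 3) fits (2, 3); releases (3, 3), pool now (5, 6)
  W1: need (4, 3) fits (5, 6); releases (1, 0), pool now (6, 6)
  W7: need (2, 4) fits (6, 6); releases (0, 1), pool now (6, 7)
  W9: need (6, 6) fits (6, 7); releases (3, 0), pool now (9, 7)
  W4: need (4, 5) fits (9, 7); releases (0, 2), pool now (9, 9)
  W5: need (4, 1) fits (9, 9); releases (0, 2), pool now (9, 11)
  W6: need (5, 3) fits (9, 11); releases (2, 2), pool now (11, 13)


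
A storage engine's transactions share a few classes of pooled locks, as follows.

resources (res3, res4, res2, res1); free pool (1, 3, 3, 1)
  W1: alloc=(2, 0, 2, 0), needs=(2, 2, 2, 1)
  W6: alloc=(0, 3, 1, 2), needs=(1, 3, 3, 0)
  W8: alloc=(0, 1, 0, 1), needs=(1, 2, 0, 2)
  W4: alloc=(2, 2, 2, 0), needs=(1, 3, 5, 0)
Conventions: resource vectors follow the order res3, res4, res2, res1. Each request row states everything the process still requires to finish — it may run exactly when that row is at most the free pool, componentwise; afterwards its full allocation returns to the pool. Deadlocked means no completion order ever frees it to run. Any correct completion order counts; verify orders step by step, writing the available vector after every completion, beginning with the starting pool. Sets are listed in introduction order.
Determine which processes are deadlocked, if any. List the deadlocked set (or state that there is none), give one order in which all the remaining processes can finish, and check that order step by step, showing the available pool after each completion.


Deadlocked set: W1 and W4.
Key observation: after W6, W8 the pool peaks at (1, 7, 4, 4), and each blocked process is short somewhere: W1 on res3; W4 on res2.
One completion order for the rest: W6, W8. Check, step by step:
  pool = (1, 3, 3, 1)
  W6: need (1, 3, 3, 0) fits (1, 3, 3, 1); releases (0, 3, 1, 2), pool now (1, 6, 4, 3)
  W8: need (1, 2, 0, 2) fits (1, 6, 4, 3); releases (0, 1, 0, 1), pool now (1, 7, 4, 4)
None of the blocked processes ever fits:
  W1 cannot run: need (2, 2, 2, 1) vs free (1, 7, 4, 4) (insufficient res3)
  W4 cannot run: need (1, 3, 5, 0) vs free (1, 7, 4, 4) (insufficient res2)


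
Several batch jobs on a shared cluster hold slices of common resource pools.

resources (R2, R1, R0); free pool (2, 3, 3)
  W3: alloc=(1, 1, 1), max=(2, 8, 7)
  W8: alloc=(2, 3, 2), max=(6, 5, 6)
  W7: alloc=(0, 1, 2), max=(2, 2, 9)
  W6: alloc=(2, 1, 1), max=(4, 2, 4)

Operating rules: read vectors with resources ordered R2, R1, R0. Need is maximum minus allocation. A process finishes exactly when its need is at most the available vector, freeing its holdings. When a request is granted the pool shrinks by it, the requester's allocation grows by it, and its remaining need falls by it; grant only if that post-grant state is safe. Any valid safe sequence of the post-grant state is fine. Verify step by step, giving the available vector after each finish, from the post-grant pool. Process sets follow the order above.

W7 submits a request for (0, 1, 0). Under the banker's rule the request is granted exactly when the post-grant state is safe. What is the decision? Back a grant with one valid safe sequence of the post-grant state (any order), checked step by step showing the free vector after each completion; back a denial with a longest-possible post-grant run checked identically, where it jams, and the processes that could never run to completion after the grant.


DENY. Granting would leave the state unsafe.
Key observation: after W6, W8 the pool peaks at (6, 6, 6), and each blocked process is short somewhere: W3 on R1; W7 on R0.
After a pretend grant, a maximal execution: W6, W8 — then nothing else fits. Check, step by step:
  pool = (2, 2, 3)
  W6 needs (2, 1, 3) <= (2, 2, 3) -> finishes; pool += (2, 1, 1) = (4, 3, 4)
  W8 needs (4, 2, 4) <= (4, 3, 4) -> finishes; pool += (2, 3, 2) = (6, 6, 6)
  W3 still needs (1, 7, 6) but only (6, 6, 6) is free — short on R1
  W7 still needs (2, 0, 7) but only (6, 6, 6) is free — short on R0
Processes that could never finish after the grant: W3 and W7.


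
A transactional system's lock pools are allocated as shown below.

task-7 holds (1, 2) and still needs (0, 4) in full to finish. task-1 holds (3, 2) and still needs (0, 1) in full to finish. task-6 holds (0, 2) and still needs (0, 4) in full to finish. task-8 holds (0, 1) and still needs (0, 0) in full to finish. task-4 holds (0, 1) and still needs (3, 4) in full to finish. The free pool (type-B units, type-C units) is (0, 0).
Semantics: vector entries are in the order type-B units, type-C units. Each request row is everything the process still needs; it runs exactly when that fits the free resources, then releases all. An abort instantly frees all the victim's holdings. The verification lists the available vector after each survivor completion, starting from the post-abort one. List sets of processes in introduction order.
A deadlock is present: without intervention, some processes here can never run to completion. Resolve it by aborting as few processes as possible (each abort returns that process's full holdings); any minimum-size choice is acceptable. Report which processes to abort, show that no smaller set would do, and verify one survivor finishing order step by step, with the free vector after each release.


The answer: abort task-6.
Key observation: task-7 could never have finished before the abort; with (0, 2) returned by task-6, it fits at step 3.
Minimality: the empty abort set fails — the state is deadlocked as it stands.
One survivor order: task-1, task-8, task-7, task-4. Step-by-step check (post-abort pool first):
  pool = (0, 2)
  task-1 needs (0, 1) <= (0, 2) -> finishes; pool += (3, 2) = (3, 4)
  task-8 needs (0, 0) <= (3, 4) -> finishes; pool += (0, 1) = (3, 5)
  task-7 needs (0, 4) <= (3, 5) -> finishes; pool += (1, 2) = (4, 7)
  task-4 needs (3, 4) <= (4, 7) -> finishes; pool += (0, 1) = (4, 8)


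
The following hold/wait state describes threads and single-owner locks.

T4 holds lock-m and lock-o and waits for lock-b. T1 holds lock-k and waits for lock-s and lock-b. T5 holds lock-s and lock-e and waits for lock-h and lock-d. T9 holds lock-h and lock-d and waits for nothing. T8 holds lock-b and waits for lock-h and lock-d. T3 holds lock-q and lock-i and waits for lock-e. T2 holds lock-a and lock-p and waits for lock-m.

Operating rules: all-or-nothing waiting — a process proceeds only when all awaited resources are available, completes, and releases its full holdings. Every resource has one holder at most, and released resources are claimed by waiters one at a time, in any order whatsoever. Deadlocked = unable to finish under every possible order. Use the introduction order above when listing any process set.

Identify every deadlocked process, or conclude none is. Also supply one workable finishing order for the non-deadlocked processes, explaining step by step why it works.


Nothing here is deadlocked.
Key observation: no waiting chain loops back on itself — every chain ends at a process that waits on nothing, so everyone eventually runs.
One completion order for the rest: T9, T5, T8, T4, T2, T1, T3.
Verifying each step:
  run T9 (it waits on nothing); releases lock-h and lock-d
  T5: everything it awaited (lock-h and lock-d) is free; runs, freeing lock-s and lock-e
  T8: everything it awaited (lock-h and lock-d) is free; runs, freeing lock-b
  T4: everything it awaited (lock-b) is free; runs, freeing lock-m and lock-o
  T2: everything it awaited (lock-m) is free; runs, freeing lock-a and lock-p
  T1: everything it awaited (lock-s and lock-b) is free; runs, freeing lock-k
  T3: everything it awaited (lock-e) is free; runs, freeing lock-q and lock-i


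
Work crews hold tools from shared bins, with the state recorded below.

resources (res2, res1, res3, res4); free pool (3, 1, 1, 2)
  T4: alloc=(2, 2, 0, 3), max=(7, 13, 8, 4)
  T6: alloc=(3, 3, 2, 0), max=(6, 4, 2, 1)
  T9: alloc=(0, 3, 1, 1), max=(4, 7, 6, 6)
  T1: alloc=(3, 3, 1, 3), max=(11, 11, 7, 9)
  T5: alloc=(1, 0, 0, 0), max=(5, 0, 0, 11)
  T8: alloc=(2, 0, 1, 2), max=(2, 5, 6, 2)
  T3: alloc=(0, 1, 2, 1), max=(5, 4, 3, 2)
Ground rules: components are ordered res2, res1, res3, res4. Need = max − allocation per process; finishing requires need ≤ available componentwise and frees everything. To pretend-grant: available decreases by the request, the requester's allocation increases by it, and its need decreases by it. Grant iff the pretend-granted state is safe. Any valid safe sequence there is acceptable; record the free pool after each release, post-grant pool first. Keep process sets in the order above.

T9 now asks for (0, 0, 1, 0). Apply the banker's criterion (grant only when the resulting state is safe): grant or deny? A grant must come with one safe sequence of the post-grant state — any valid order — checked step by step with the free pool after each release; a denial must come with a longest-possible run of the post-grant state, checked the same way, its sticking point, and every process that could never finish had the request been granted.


DENY. Granting would leave the state unsafe.
Key observation: after T6, T3 the pool peaks at (6, 5, 4, 3), and each blocked process is short somewhere: T4 on res1, res3; T9 on res4; T1 on res2, res1, res3, res4; T5 on res4; T8 on res3.
After a pretend grant, a maximal execution: T6, T3 — then nothing else fits. Verifying each step:
  pool = (3, 1, 0, 2)
  T6: need (3, 1, 0, 1) fits (3, 1, 0, 2); releases (3, 3, 2, 0), pool now (6, 4, 2, 2)
  T3: need (5, 3, 1, 1) fits (6, 4, 2, 2); releases (0, 1, 2, 1), pool now (6, 5, 4, 3)
  T4 still needs (5, 11, 8, 1) but only (6, 5, 4, 3) is free — short on res1 and res3
  T9 still needs (4, 4, 4, 5) but only (6, 5, 4, 3) is free — short on res4
  T1 still needs (8, 8, 6, 6) but only (6, 5, 4, 3) is free — short on res2, res1, res3 and res4
  T5 still needs (4, 0, 0, 11) but only (6, 5, 4, 3) is free — short on res4
  T8 still needs (0, 5, 5, 0) but only (6, 5, 4, 3) is free — short on res3
Post-grant, the permanently blocked set is T4, T9, T1, T5 and T8.


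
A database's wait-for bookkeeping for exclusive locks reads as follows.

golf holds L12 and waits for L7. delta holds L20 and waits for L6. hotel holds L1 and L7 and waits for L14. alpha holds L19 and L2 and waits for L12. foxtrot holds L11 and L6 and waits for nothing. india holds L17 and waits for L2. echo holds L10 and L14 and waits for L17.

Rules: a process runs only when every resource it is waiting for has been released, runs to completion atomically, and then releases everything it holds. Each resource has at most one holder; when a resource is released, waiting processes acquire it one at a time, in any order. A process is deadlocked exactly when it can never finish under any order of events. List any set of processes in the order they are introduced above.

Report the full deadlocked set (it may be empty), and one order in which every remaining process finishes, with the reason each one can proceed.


Deadlocked set: golf, hotel, alpha, india and echo.
Key observation: along golf -> hotel -> echo -> india -> alpha -> golf, each member waits on what the next one holds — a deadlock; no other process is dragged down with it.
A valid finishing order for the others: foxtrot, delta.
Verifying each step:
  run foxtrot (it waits on nothing); releases L11 and L6
  delta: everything it awaited (L6) is free; runs, freeing L20


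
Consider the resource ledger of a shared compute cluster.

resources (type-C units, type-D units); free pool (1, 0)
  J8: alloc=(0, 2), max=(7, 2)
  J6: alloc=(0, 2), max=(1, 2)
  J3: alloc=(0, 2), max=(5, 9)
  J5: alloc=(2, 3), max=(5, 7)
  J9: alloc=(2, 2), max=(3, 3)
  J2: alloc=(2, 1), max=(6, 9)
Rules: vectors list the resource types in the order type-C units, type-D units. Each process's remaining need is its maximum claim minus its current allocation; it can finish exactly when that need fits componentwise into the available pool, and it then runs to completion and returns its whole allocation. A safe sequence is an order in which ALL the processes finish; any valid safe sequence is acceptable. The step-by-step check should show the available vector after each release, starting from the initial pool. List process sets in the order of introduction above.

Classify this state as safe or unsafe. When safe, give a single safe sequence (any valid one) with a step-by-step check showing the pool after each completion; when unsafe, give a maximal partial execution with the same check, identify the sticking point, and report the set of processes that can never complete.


SAFE, for example via the order J6, J9, J5, J3, J2, J8.
Key observation: the order's first zero-slack moment is J6 ((1, 0) needed, (1, 0) free — a requested resource with nothing to spare).
Step-by-step check:
  pool = (1, 0)
  J6: need (1, 0) fits (1, 0); releases (0, 2), pool now (1, 2)
  J9: need (1, 1) fits (1, 2); releases (2, 2), pool now (3, 4)
  J5: need (3, 4) fits (3, 4); releases (2, 3), pool now (5, 7)
  J3: need (5, 7) fits (5, 7); releases (0, 2), pool now (5, 9)
  J2: need (4, 8) fits (5, 9); releases (2, 1), pool now (7, 10)
  J8: need (7, 0) fits (7, 10); releases (0, 2), pool now (7, 12)


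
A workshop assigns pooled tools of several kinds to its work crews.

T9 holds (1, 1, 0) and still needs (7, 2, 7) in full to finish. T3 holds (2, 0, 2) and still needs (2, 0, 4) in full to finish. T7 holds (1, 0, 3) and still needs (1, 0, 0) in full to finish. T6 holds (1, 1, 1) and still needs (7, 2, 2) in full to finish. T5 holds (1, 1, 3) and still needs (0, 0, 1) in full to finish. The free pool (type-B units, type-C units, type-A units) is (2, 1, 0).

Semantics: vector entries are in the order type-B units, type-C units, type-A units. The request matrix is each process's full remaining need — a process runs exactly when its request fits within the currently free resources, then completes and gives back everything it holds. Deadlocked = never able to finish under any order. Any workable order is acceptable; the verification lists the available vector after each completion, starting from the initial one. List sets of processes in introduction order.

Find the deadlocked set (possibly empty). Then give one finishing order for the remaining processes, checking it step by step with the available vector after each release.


The deadlocked set is T9 and T6.
Key observation: once T7, T5, T3 finish, the pool peaks at (6, 2, 8) — and every remaining process still needs more type-B units than that.
One completion order for the rest: T7, T5, T3. Verifying each step:
  pool = (2, 1, 0)
  T7 needs (1, 0, 0) <= (2, 1, 0) -> finishes; pool += (1, 0, 3) = (3, 1, 3)
  T5 needs (0, 0, 1) <= (3, 1, 3) -> finishes; pool += (1, 1, 3) = (4, 2, 6)
  T3 needs (2, 0, 4) <= (4, 2, 6) -> finishes; pool += (2, 0, 2) = (6, 2, 8)
The blocked processes can never fit:
  T9 still needs (7, 2, 7) but only (6, 2, 8) is free — short on type-B units
  T6 still needs (7, 2, 2) but only (6, 2, 8) is free — short on type-B units


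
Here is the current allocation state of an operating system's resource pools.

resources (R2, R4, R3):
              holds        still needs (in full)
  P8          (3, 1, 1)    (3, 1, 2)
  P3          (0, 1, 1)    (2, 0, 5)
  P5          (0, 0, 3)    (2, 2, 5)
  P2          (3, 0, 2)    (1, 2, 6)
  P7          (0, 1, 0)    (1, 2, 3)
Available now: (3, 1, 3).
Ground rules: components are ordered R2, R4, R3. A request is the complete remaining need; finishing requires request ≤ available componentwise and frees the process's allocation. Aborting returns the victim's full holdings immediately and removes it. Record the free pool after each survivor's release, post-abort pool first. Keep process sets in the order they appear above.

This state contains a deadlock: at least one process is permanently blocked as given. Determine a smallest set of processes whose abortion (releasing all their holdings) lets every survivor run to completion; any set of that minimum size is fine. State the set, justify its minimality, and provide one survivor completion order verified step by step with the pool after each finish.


Abort P2.
Key observation: P3 could never have finished before the abort; with (3, 0, 2) returned by P2, it fits at step 1.
Why nothing smaller works: aborting no one leaves the state deadlocked as given.
The survivors complete as P3, P8, P5, P7. Walking it through (starting from the post-abort pool):
  pool = (6, 1, 5)
  P3: need (2, 0, 5) fits (6, 1, 5); releases (0, 1, 1), pool now (6, 2, 6)
  P8: need (3, 1, 2) fits (6, 2, 6); releases (3, 1, 1), pool now (9, 3, 7)
  P5: need (2, 2, 5) fits (9, 3, 7); releases (0, 0, 3), pool now (9, 3, 10)
  P7: need (1, 2, 3) fits (9, 3, 10); releases (0, 1, 0), pool now (9, 4, 10)


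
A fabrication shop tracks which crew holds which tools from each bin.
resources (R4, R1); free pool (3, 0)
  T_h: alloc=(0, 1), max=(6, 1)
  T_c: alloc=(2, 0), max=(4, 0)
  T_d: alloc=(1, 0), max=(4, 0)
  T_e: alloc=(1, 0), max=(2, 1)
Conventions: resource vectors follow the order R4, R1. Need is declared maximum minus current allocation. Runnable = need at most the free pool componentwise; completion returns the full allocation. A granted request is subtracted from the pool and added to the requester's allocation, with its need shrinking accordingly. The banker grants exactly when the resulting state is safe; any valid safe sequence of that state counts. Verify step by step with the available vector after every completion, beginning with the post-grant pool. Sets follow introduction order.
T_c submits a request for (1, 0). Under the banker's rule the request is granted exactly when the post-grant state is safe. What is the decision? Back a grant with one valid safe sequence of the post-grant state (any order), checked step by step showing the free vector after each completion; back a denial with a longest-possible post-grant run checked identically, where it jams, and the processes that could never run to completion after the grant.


GRANT. The post-grant state is safe; one safe sequence: T_c, T_d, T_h, T_e.
Key observation: (2, 0) free after granting still covers T_c first, and each release covers the next.
Check on the post-grant state, step by step:
  pool = (2, 0)
  T_c needs (1, 0) <= (2, 0) -> finishes; pool += (3, 0) = (5, 0)
  T_d needs (3, 0) <= (5, 0) -> finishes; pool += (1, 0) = (6, 0)
  T_h needs (6, 0) <= (6, 0) -> finishes; pool += (0, 1) = (6, 1)
  T_e needs (1, 1) <= (6, 1) -> finishes; pool += (1, 0) = (7, 1)


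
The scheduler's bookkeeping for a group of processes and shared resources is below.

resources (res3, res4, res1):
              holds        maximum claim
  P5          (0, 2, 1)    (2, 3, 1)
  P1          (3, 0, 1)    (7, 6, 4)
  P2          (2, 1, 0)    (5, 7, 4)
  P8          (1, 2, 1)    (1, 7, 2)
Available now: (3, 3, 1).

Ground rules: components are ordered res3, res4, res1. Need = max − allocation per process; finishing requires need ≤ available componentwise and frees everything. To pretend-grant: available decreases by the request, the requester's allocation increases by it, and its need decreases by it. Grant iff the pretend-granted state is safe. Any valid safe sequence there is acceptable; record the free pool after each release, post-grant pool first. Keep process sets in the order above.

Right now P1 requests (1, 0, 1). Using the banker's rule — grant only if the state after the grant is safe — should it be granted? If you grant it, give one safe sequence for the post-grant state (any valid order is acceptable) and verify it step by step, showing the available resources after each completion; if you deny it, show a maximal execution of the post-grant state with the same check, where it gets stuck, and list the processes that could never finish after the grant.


GRANT. The post-grant state is safe; one safe sequence: P5, P8, P1, P2.
Key observation: even at the reduced pool (2, 3, 0), P5 fits immediately, so safety survives the grant.
Check on the post-grant state, step by step:
  pool = (2, 3, 0)
  run P5 (needs (2, 1, 0), free (2, 3, 0)); after release of (0, 2, 1) the pool is (2, 5, 1)
  run P8 (needs (0, 5, 1), free (2, 5, 1)); after release of (1, 2, 1) the pool is (3, 7, 2)
  run P1 (needs (3, 6, 2), free (3, 7, 2)); after release of (4, 0, 2) the pool is (7, 7, 4)
  run P2 (needs (3, 6, 4), free (7, 7, 4)); after release of (2, 1, 0) the pool is (9, 8, 4)


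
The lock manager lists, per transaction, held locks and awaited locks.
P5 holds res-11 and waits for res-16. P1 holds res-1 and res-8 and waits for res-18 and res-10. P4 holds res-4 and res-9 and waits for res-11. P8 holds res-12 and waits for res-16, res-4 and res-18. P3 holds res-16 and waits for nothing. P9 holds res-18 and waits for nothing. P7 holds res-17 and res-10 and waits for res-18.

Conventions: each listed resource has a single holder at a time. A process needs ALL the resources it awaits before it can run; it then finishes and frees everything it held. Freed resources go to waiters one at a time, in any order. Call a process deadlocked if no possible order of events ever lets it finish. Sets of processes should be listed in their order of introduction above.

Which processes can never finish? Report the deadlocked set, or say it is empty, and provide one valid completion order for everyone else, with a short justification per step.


No process is deadlocked.
Key observation: there is no circular wait here — follow any chain and it reaches a process that is free to run now.
One completion order for the rest: P3, P5, P9, P7, P4, P8, P1.
Step-by-step check:
  run P3 (it waits on nothing); releases res-16
  P5 waits on res-16 — all released -> runs and releases res-11
  run P9 (it waits on nothing); releases res-18
  P7 waits on res-18 — all released -> runs and releases res-17 and res-10
  P4 waits on res-11 — all released -> runs and releases res-4 and res-9
  P8 waits on res-16, res-4 and res-18 — all released -> runs and releases res-12
  P1 waits on res-18 and res-10 — all released -> runs and releases res-1 and res-8


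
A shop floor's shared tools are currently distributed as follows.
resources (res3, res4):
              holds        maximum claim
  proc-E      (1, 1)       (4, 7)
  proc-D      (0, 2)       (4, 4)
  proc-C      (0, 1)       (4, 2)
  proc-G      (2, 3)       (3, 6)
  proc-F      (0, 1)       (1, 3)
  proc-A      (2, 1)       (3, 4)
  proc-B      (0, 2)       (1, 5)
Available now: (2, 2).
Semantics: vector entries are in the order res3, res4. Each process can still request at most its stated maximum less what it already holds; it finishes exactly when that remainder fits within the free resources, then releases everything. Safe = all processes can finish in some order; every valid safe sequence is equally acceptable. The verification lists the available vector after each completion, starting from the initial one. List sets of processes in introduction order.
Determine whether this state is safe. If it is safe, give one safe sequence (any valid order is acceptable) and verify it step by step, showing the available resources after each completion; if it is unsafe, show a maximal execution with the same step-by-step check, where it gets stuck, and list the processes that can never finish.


SAFE — a valid safe sequence is proc-F, proc-A, proc-C, proc-D, proc-B, proc-G, proc-E.
Key observation: reading the order forward, proc-F is the first process whose need (1, 2) meets the free pool (2, 2) exactly on a resource it requests.
Verifying each step:
  pool = (2, 2)
  run proc-F (needs (1, 2), free (2, 2)); after release of (0, 1) the pool is (2, 3)
  run proc-A (needs (1, 3), free (2, 3)); after release of (2, 1) the pool is (4, 4)
  run proc-C (needs (4, 1), free (4, 4)); after release of (0, 1) the pool is (4, 5)
  run proc-D (needs (4, 2), free (4, 5)); after release of (0, 2) the pool is (4, 7)
  run proc-B (needs (1, 3), free (4, 7)); after release of (0, 2) the pool is (4, 9)
  run proc-G (needs (1, 3), free (4, 9)); after release of (2, 3) the pool is (6, 12)
  run proc-E (needs (3, 6), free (6, 12)); after release of (1, 1) the pool is (7, 13)


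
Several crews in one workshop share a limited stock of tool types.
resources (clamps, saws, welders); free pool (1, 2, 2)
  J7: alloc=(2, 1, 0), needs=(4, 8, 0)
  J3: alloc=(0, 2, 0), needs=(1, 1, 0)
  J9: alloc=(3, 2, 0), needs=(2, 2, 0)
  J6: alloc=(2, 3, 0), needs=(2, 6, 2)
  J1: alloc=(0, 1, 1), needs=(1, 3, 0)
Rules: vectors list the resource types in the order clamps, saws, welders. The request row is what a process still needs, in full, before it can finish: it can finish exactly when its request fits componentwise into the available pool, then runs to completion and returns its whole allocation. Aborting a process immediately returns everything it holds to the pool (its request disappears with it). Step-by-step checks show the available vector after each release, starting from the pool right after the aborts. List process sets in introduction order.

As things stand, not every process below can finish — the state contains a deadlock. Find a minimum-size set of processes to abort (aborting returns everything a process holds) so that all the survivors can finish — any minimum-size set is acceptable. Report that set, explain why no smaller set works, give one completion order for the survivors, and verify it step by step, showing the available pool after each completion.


Abort J9.
Key observation: the returned (3, 2, 0) from J9 is what brings J6 — unrunnable before, under any order — into play at step 3.
Minimality: the empty abort set fails — the state is deadlocked as it stands.
One survivor order: J1, J3, J6, J7. Walking it through (post-abort pool first):
  pool = (4, 4, 2)
  run J1 (needs (1, 3, 0), free (4, 4, 2)); after release of (0, 1, 1) the pool is (4, 5, 3)
  run J3 (needs (1, 1, 0), free (4, 5, 3)); after release of (0, 2, 0) the pool is (4, 7, 3)
  run J6 (needs (2, 6, 2), free (4, 7, 3)); after release of (2, 3, 0) the pool is (6, 10, 3)
  run J7 (needs (4, 8, 0), free (6, 10, 3)); after release of (2, 1, 0) the pool is (8, 11, 3)


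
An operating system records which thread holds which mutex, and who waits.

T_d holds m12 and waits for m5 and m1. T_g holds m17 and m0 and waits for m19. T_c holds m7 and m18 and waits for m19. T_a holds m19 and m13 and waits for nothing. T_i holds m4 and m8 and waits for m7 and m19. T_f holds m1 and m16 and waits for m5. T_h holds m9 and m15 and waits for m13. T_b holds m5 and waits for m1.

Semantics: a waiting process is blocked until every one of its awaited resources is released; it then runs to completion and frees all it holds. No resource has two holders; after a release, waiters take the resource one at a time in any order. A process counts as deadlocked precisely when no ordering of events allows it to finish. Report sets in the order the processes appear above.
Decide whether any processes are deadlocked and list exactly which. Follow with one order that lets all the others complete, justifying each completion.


The deadlocked set is T_d, T_f and T_b.
Key observation: along T_f -> T_b -> T_f, each member waits on what the next one holds — a deadlock; T_d waits into the deadlock from upstream.
The rest can finish in the order T_a, T_g, T_c, T_i, T_h.
Check, step by step:
  T_a: no waits; runs immediately, freeing m19 and m13
  T_g waits on m19 — all released -> runs and releases m17 and m0
  T_c waits on m19 — all released -> runs and releases m7 and m18
  T_i waits on m7 and m19 — all released -> runs and releases m4 and m8
  T_h waits on m13 — all released -> runs and releases m9 and m15


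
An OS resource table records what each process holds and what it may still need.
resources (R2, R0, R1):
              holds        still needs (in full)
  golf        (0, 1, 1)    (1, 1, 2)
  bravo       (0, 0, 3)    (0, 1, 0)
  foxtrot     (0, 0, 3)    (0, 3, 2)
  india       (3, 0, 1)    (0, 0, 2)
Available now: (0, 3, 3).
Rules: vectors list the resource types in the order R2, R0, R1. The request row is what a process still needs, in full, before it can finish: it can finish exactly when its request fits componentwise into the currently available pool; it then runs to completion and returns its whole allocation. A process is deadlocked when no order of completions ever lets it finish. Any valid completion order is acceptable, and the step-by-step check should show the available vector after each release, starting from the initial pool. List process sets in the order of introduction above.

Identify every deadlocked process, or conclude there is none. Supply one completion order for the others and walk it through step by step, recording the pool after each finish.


No process is deadlocked.
Key observation: starting with foxtrot, each completion frees enough for the next — no one is permanently blocked.
One completion order for the rest: foxtrot, bravo, india, golf. Verifying each step:
  pool = (0, 3, 3)
  foxtrot: need (0, 3, 2) fits (0, 3, 3); releases (0, 0, 3), pool now (0, 3, 6)
  bravo: need (0, 1, 0) fits (0, 3, 6); releases (0, 0, 3), pool now (0, 3, 9)
  india: need (0, 0, 2) fits (0, 3, 9); releases (3, 0, 1), pool now (3, 3, 10)
  golf: need (1, 1, 2) fits (3, 3, 10); releases (0, 1, 1), pool now (3, 4, 11)


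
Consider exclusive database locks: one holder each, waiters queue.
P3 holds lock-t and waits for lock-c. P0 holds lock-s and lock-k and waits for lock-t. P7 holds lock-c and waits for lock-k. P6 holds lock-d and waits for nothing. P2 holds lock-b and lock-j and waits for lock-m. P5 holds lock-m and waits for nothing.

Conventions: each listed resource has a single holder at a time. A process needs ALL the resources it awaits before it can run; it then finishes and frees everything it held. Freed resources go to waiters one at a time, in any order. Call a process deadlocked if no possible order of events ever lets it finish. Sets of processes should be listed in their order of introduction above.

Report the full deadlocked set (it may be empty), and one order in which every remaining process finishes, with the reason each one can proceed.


The deadlocked set is P3, P0 and P7.
Key observation: the cycle P3 -> P7 -> P0 -> P3 can never break — each member waits on the next; no other process is dragged down with it.
The rest can finish in the order P6, P5, P2.
Walking it through:
  P6 waits on nothing -> runs at once and releases lock-d
  P5 waits on nothing -> runs at once and releases lock-m
  P2 waits on lock-m — all released -> runs and releases lock-b and lock-j


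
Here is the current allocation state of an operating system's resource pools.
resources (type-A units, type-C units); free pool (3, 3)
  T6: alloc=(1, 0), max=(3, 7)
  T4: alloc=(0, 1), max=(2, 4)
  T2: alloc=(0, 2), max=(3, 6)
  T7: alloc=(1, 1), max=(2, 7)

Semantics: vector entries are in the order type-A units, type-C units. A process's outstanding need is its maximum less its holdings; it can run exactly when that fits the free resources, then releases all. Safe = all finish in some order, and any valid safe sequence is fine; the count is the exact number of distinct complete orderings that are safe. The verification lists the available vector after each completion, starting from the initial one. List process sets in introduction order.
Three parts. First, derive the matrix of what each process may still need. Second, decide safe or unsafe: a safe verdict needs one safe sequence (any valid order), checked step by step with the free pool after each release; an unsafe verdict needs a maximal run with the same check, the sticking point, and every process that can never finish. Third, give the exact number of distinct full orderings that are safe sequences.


(1) Need matrix, components ordered type-A units, type-C units:
  T6: (2, 7)
  T4: (2, 3)
  T2: (3, 4)
  T7: (1, 6)
(2) SAFE, for example via the order T4, T2, T7, T6.
Key observation: T4 is the earliest step where a requested resource binds exactly: need (2, 3), pool (3, 3) at its turn.
Walking it through:
  pool = (3, 3)
  T4: need (2, 3) fits (3, 3); releases (0, 1), pool now (3, 4)
  T2: need (3, 4) fits (3, 4); releases (0, 2), pool now (3, 6)
  T7: need (1, 6) fits (3, 6); releases (1, 1), pool now (4, 7)
  T6: need (2, 7) fits (4, 7); releases (1, 0), pool now (5, 7)
(3) Exactly 1 of the possible complete orderings is a safe sequence.


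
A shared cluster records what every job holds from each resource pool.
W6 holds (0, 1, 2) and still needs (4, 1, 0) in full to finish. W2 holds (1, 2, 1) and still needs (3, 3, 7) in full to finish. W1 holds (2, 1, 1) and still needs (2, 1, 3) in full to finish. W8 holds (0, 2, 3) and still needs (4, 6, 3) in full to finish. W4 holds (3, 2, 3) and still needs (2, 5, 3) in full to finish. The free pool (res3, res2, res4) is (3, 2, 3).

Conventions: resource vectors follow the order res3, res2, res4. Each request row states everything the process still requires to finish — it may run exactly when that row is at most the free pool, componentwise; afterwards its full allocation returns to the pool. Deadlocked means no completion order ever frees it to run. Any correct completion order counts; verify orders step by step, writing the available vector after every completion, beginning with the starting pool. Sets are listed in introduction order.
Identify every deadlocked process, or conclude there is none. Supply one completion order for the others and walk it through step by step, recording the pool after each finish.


Deadlocked: W2, W8 and W4.
Key observation: after W1, W6 the pool peaks at (5, 4, 6), and each blocked process is short somewhere: W2 on res4; W8 on res2; W4 on res2.
One completion order for the rest: W1, W6. Verifying each step:
  pool = (3, 2, 3)
  run W1 (needs (2, 1, 3), free (3, 2, 3)); after release of (2, 1, 1) the pool is (5, 3, 4)
  run W6 (needs (4, 1, 0), free (5, 3, 4)); after release of (0, 1, 2) the pool is (5, 4, 6)
None of the blocked processes ever fits:
  blocked: W2 wants (3, 3, 7), pool (5, 4, 6) — not enough res4
  blocked: W8 wants (4, 6, 3), pool (5, 4, 6) — not enough res2
  blocked: W4 wants (2, 5, 3), pool (5, 4, 6) — not enough res2
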